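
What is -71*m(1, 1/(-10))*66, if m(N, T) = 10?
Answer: -46860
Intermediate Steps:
-71*m(1, 1/(-10))*66 = -71*10*66 = -710*66 = -46860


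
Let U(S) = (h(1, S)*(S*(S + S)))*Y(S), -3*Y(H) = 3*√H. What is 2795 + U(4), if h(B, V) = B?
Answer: 2731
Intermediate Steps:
Y(H) = -√H
U(S) = -2*S^(5/2) (U(S) = (1*(S*(S + S)))*(-√S) = (1*(S*(2*S)))*(-√S) = (1*(2*S²))*(-√S) = (2*S²)*(-√S) = -2*S^(5/2))
2795 + U(4) = 2795 - 2*4^(5/2) = 2795 - 2*32 = 2795 - 64 = 2731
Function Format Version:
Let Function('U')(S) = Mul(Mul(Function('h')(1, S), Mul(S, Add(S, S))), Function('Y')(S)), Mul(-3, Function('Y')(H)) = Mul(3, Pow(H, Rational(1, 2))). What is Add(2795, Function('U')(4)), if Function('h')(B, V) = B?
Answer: 2731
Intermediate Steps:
Function('Y')(H) = Mul(-1, Pow(H, Rational(1, 2))) (Function('Y')(H) = Mul(Rational(-1, 3), Mul(3, Pow(H, Rational(1, 2)))) = Mul(-1, Pow(H, Rational(1, 2))))
Function('U')(S) = Mul(-2, Pow(S, Rational(5, 2))) (Function('U')(S) = Mul(Mul(1, Mul(S, Add(S, S))), Mul(-1, Pow(S, Rational(1, 2)))) = Mul(Mul(1, Mul(S, Mul(2, S))), Mul(-1, Pow(S, Rational(1, 2)))) = Mul(Mul(1, Mul(2, Pow(S, 2))), Mul(-1, Pow(S, Rational(1, 2)))) = Mul(Mul(2, Pow(S, 2)), Mul(-1, Pow(S, Rational(1, 2)))) = Mul(-2, Pow(S, Rational(5, 2))))
Add(2795, Function('U')(4)) = Add(2795, Mul(-2, Pow(4, Rational(5, 2)))) = Add(2795, Mul(-2, 32)) = Add(2795, -64) = 2731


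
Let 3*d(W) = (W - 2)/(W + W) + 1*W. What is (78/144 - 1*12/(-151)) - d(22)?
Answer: -91205/13288 ≈ -6.8637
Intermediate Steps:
d(W) = W/3 + (-2 + W)/(6*W) (d(W) = ((W - 2)/(W + W) + 1*W)/3 = ((-2 + W)/((2*W)) + W)/3 = ((-2 + W)*(1/(2*W)) + W)/3 = ((-2 + W)/(2*W) + W)/3 = (W + (-2 + W)/(2*W))/3 = W/3 + (-2 + W)/(6*W))
(78/144 - 1*12/(-151)) - d(22) = (78/144 - 1*12/(-151)) - (-2 + 22*(1 + 2*22))/(6*22) = (78*(1/144) - 12*(-1/151)) - (-2 + 22*(1 + 44))/(6*22) = (13/24 + 12/151) - (-2 + 22*45)/(6*22) = 2251/3624 - (-2 + 990)/(6*22) = 2251/3624 - 988/(6*22) = 2251/3624 - 1*247/33 = 2251/3624 - 247/33 = -91205/13288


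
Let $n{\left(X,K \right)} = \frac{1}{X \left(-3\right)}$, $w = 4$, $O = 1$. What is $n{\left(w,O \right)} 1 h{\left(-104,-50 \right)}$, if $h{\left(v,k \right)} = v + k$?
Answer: $\frac{77}{6} \approx 12.833$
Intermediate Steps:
$h{\left(v,k \right)} = k + v$
$n{\left(X,K \right)} = - \frac{1}{3 X}$ ($n{\left(X,K \right)} = \frac{1}{X} \left(- \frac{1}{3}\right) = - \frac{1}{3 X}$)
$n{\left(w,O \right)} 1 h{\left(-104,-50 \right)} = - \frac{1}{3 \cdot 4} \cdot 1 \left(-50 - 104\right) = \left(- \frac{1}{3}\right) \frac{1}{4} \cdot 1 \left(-154\right) = \left(- \frac{1}{12}\right) 1 \left(-154\right) = \left(- \frac{1}{12}\right) \left(-154\right) = \frac{77}{6}$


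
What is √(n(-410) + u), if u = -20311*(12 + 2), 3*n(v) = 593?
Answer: I*√2557407/3 ≈ 533.06*I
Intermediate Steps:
n(v) = 593/3 (n(v) = (⅓)*593 = 593/3)
u = -284354 (u = -20311*14 = -284354)
√(n(-410) + u) = √(593/3 - 284354) = √(-852469/3) = I*√2557407/3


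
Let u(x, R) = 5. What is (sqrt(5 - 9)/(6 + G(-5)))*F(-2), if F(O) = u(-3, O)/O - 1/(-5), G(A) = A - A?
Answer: -23*I/30 ≈ -0.76667*I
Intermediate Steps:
G(A) = 0
F(O) = 1/5 + 5/O (F(O) = 5/O - 1/(-5) = 5/O - 1*(-1/5) = 5/O + 1/5 = 1/5 + 5/O)
(sqrt(5 - 9)/(6 + G(-5)))*F(-2) = (sqrt(5 - 9)/(6 + 0))*((1/5)*(25 - 2)/(-2)) = (sqrt(-4)/6)*((1/5)*(-1/2)*23) = ((2*I)/6)*(-23/10) = (I/3)*(-23/10) = -23*I/30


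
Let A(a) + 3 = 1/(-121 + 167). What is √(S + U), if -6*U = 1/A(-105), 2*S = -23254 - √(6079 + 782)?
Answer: √(-7856140056 - 337842*√6861)/822 ≈ 108.02*I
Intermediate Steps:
A(a) = -137/46 (A(a) = -3 + 1/(-121 + 167) = -3 + 1/46 = -137/46)
S = -11627 - √6861/2 (S = (-23254 - √(6079 + 782))/2 = (-23254 - √6861)/2 = -11627 - √6861/2 ≈ -11668.)
U = 23/411 (U = -1/(6*(-137/46)) = -⅙*(-46/137) = 23/411 ≈ 0.055961)
√(S + U) = √((-11627 - √6861/2) + 23/411) = √(-4778674/411 - √6861/2)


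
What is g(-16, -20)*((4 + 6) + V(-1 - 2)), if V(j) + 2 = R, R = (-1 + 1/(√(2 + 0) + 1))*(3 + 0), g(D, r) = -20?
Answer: -40 - 60*√2 ≈ -124.85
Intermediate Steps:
R = -3 + 3/(1 + √2) (R = (-1 + 1/(√2 + 1))*3 = (-1 + 1/(1 + √2))*3 = -3 + 3/(1 + √2) ≈ -1.7574)
V(j) = -8 + 3*√2 (V(j) = -2 + (-6 + 3*√2) = -8 + 3*√2)
g(-16, -20)*((4 + 6) + V(-1 - 2)) = -20*((4 + 6) + (-8 + 3*√2)) = -20*(10 + (-8 + 3*√2)) = -20*(2 + 3*√2) = -40 - 60*√2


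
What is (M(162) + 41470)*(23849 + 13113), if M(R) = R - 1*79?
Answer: 1535881986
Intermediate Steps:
M(R) = -79 + R (M(R) = R - 79 = -79 + R)
(M(162) + 41470)*(23849 + 13113) = ((-79 + 162) + 41470)*(23849 + 13113) = (83 + 41470)*36962 = 41553*36962 = 1535881986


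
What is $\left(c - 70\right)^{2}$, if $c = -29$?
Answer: $9801$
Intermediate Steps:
$\left(c - 70\right)^{2} = \left(-29 - 70\right)^{2} = \left(-99\right)^{2} = 9801$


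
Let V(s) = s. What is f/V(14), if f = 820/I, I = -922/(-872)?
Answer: 178760/3227 ≈ 55.395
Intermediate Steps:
I = 461/436 (I = -922*(-1/872) = 461/436 ≈ 1.0573)
f = 357520/461 (f = 820/(461/436) = 820*(436/461) = 357520/461 ≈ 775.53)
f/V(14) = (357520/461)/14 = (357520/461)*(1/14) = 178760/3227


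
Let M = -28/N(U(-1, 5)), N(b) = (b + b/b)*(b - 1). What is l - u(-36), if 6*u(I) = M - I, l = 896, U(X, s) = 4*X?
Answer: 40064/45 ≈ 890.31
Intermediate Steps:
N(b) = (1 + b)*(-1 + b) (N(b) = (b + 1)*(-1 + b) = (1 + b)*(-1 + b))
M = -28/15 (M = -28/(-1 + (4*(-1))**2) = -28/(-1 + (-4)**2) = -28/(-1 + 16) = -28/15 ≈ -1.8667)
u(I) = -14/45 - I/6 (u(I) = (-28/15 - I)/6 = -14/45 - I/6)
l - u(-36) = 896 - (-14/45 - 1/6*(-36)) = 896 - (-14/45 + 6) = 896 - 1*256/45 = 896 - 256/45 = 40064/45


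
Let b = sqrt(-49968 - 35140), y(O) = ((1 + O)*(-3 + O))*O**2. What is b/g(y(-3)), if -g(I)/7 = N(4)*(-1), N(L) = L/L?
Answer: 2*I*sqrt(21277)/7 ≈ 41.676*I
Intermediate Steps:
N(L) = 1
y(O) = O**2*(1 + O)*(-3 + O)
g(I) = 7 (g(I) = -7*(-1) = 7)
b = 2*I*sqrt(21277) (b = sqrt(-85108) = 2*I*sqrt(21277) ≈ 291.73*I)
b/g(y(-3)) = (2*I*sqrt(21277))/7 = (2*I*sqrt(21277))*(1/7) = 2*I*sqrt(21277)/7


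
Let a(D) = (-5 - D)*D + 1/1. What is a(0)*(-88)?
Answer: -88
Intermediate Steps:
a(D) = 1 + D*(-5 - D) (a(D) = D*(-5 - D) + 1 = 1 + D*(-5 - D))
a(0)*(-88) = (1 - 1*0**2 - 5*0)*(-88) = (1 - 1*0 + 0)*(-88) = (1 + 0 + 0)*(-88) = 1*(-88) = -88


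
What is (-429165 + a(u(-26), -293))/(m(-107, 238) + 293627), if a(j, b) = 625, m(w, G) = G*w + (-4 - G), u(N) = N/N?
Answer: -428540/267919 ≈ -1.5995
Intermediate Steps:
u(N) = 1
m(w, G) = -4 - G + G*w
(-429165 + a(u(-26), -293))/(m(-107, 238) + 293627) = (-429165 + 625)/((-4 - 1*238 + 238*(-107)) + 293627) = -428540/((-4 - 238 - 25466) + 293627) = -428540/(-25708 + 293627) = -428540/267919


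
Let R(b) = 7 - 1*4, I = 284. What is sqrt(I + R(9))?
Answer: sqrt(287) ≈ 16.941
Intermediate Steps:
R(b) = 3 (R(b) = 7 - 4 = 3)
sqrt(I + R(9)) = sqrt(284 + 3) = sqrt(287)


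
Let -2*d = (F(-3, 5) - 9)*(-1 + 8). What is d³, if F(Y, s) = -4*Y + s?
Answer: -21952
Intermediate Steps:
F(Y, s) = s - 4*Y
d = -28 (d = -((5 - 4*(-3)) - 9)*(-1 + 8)/2 = -((5 + 12) - 9)*7/2 = -(17 - 9)*7/2 = -4*7 = -½*56 = -28)
d³ = (-28)³ = -21952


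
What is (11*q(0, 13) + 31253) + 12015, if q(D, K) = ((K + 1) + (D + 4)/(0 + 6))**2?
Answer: 410708/9 ≈ 45634.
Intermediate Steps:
q(D, K) = (5/3 + K + D/6)**2 (q(D, K) = ((1 + K) + (4 + D)/6)**2 = ((1 + K) + (4 + D)*(1/6))**2 = ((1 + K) + (2/3 + D/6))**2 = (5/3 + K + D/6)**2)
(11*q(0, 13) + 31253) + 12015 = (11*((10 + 0 + 6*13)**2/36) + 31253) + 12015 = (11*((10 + 0 + 78)**2/36) + 31253) + 12015 = (11*((1/36)*88**2) + 31253) + 12015 = (11*((1/36)*7744) + 31253) + 12015 = (11*(1936/9) + 31253) + 12015 = (21296/9 + 31253) + 12015 = 302573/9 + 12015 = 410708/9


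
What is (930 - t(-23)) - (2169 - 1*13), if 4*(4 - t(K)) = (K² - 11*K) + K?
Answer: -4161/4 ≈ -1040.3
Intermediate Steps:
t(K) = 4 - K²/4 + 5*K/2 (t(K) = 4 - ((K² - 11*K) + K)/4 = 4 - (K² - 10*K)/4 = 4 + (-K²/4 + 5*K/2) = 4 - K²/4 + 5*K/2)
(930 - t(-23)) - (2169 - 1*13) = (930 - (4 - ¼*(-23)² + (5/2)*(-23))) - (2169 - 1*13) = (930 - (4 - ¼*529 - 115/2)) - (2169 - 13) = (930 - (4 - 529/4 - 115/2)) - 1*2156 = (930 - 1*(-743/4)) - 2156 = (930 + 743/4) - 2156 = 4463/4 - 2156 = -4161/4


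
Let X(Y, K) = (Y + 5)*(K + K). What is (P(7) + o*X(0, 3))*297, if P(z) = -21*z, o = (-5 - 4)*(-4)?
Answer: 277101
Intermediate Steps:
X(Y, K) = 2*K*(5 + Y) (X(Y, K) = (5 + Y)*(2*K) = 2*K*(5 + Y))
o = 36 (o = -9*(-4) = 36)
(P(7) + o*X(0, 3))*297 = (-21*7 + 36*(2*3*(5 + 0)))*297 = (-147 + 36*(2*3*5))*297 = (-147 + 36*30)*297 = (-147 + 1080)*297 = 933*297 = 277101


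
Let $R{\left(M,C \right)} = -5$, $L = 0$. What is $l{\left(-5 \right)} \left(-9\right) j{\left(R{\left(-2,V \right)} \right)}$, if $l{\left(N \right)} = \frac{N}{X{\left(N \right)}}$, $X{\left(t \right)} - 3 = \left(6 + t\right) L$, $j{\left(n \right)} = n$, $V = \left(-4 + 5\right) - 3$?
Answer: $-75$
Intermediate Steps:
$V = -2$ ($V = 1 - 3 = -2$)
$X{\left(t \right)} = 3$ ($X{\left(t \right)} = 3 + \left(6 + t\right) 0 = 3 + 0 = 3$)
$l{\left(N \right)} = \frac{N}{3}$
$l{\left(-5 \right)} \left(-9\right) j{\left(R{\left(-2,V \right)} \right)} = \frac{1}{3} \left(-5\right) \left(-9\right) \left(-5\right) = \left(- \frac{5}{3}\right) \left(-9\right) \left(-5\right) = 15 \left(-5\right) = -75$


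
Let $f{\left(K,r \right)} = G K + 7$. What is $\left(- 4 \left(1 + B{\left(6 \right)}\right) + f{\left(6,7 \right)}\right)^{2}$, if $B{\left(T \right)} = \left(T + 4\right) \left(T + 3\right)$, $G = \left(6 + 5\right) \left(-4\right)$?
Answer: $385641$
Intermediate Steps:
$G = -44$ ($G = 11 \left(-4\right) = -44$)
$f{\left(K,r \right)} = 7 - 44 K$ ($f{\left(K,r \right)} = - 44 K + 7 = 7 - 44 K$)
$B{\left(T \right)} = \left(3 + T\right) \left(4 + T\right)$ ($B{\left(T \right)} = \left(4 + T\right) \left(3 + T\right) = \left(3 + T\right) \left(4 + T\right)$)
$\left(- 4 \left(1 + B{\left(6 \right)}\right) + f{\left(6,7 \right)}\right)^{2} = \left(- 4 \left(1 + \left(12 + 6^{2} + 7 \cdot 6\right)\right) + \left(7 - 264\right)\right)^{2} = \left(- 4 \left(1 + \left(12 + 36 + 42\right)\right) + \left(7 - 264\right)\right)^{2} = \left(- 4 \left(1 + 90\right) - 257\right)^{2} = \left(\left(-4\right) 91 - 257\right)^{2} = \left(-364 - 257\right)^{2} = \left(-621\right)^{2} = 385641$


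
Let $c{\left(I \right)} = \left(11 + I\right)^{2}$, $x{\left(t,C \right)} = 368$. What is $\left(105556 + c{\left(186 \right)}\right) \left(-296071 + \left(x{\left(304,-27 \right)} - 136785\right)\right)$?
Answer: $-62436130120$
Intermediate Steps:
$\left(105556 + c{\left(186 \right)}\right) \left(-296071 + \left(x{\left(304,-27 \right)} - 136785\right)\right) = \left(105556 + \left(11 + 186\right)^{2}\right) \left(-296071 + \left(368 - 136785\right)\right) = \left(105556 + 197^{2}\right) \left(-296071 + \left(368 - 136785\right)\right) = \left(105556 + 38809\right) \left(-296071 - 136417\right) = 144365 \left(-432488\right) = -62436130120$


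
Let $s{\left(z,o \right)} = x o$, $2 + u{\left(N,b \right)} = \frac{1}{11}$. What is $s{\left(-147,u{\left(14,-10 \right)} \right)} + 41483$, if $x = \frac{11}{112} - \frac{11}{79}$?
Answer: $\frac{52434611}{1264} \approx 41483.0$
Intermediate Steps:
$u{\left(N,b \right)} = - \frac{21}{11}$ ($u{\left(N,b \right)} = -2 + \frac{1}{11} = - \frac{21}{11}$)
$x = - \frac{363}{8848}$ ($x = 11 \cdot \frac{1}{112} - \frac{11}{79} = \frac{11}{112} - \frac{11}{79} = - \frac{363}{8848} \approx -0.041026$)
$s{\left(z,o \right)} = - \frac{363 o}{8848}$
$s{\left(-147,u{\left(14,-10 \right)} \right)} + 41483 = \left(- \frac{363}{8848}\right) \left(- \frac{21}{11}\right) + 41483 = \frac{99}{1264} + 41483 = \frac{52434611}{1264}$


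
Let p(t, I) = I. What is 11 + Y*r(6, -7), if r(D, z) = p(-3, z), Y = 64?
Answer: -437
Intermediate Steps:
r(D, z) = z
11 + Y*r(6, -7) = 11 + 64*(-7) = 11 - 448 = -437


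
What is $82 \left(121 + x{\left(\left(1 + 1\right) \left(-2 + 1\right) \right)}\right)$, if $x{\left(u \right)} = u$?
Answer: $9758$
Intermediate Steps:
$82 \left(121 + x{\left(\left(1 + 1\right) \left(-2 + 1\right) \right)}\right) = 82 \left(121 + \left(1 + 1\right) \left(-2 + 1\right)\right) = 82 \left(121 + 2 \left(-1\right)\right) = 82 \left(121 - 2\right) = 82 \cdot 119 = 9758$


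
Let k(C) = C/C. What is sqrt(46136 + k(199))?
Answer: 13*sqrt(273) ≈ 214.80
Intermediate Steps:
k(C) = 1
sqrt(46136 + k(199)) = sqrt(46136 + 1) = sqrt(46137) = 13*sqrt(273)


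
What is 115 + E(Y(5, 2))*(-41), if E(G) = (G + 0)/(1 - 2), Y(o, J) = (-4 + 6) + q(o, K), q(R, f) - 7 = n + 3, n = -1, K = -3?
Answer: 566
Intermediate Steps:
q(R, f) = 9 (q(R, f) = 7 + (-1 + 3) = 7 + 2 = 9)
Y(o, J) = 11 (Y(o, J) = (-4 + 6) + 9 = 2 + 9 = 11)
E(G) = -G (E(G) = G/(-1) = G*(-1) = -G)
115 + E(Y(5, 2))*(-41) = 115 - 1*11*(-41) = 115 - 11*(-41) = 115 + 451 = 566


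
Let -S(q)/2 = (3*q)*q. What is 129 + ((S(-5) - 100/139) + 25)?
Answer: 456/139 ≈ 3.2806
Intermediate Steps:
S(q) = -6*q² (S(q) = -2*3*q*q = -6*q²)
129 + ((S(-5) - 100/139) + 25) = 129 + ((-6*(-5)² - 100/139) + 25) = 129 + ((-6*25 - 100*1/139) + 25) = 129 + ((-150 - 100/139) + 25) = 129 + (-20950/139 + 25) = 129 - 17475/139 = 456/139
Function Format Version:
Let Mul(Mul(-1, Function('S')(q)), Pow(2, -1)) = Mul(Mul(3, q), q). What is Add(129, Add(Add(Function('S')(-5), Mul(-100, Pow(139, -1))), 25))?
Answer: Rational(456, 139) ≈ 3.2806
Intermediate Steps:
Function('S')(q) = Mul(-6, Pow(q, 2)) (Function('S')(q) = Mul(-2, Mul(Mul(3, q), q)) = Mul(-2, Mul(3, Pow(q, 2))) = Mul(-6, Pow(q, 2)))
Add(129, Add(Add(Function('S')(-5), Mul(-100, Pow(139, -1))), 25)) = Add(129, Add(Add(Mul(-6, Pow(-5, 2)), Mul(-100, Pow(139, -1))), 25)) = Add(129, Add(Add(Mul(-6, 25), Mul(-100, Rational(1, 139))), 25)) = Add(129, Add(Add(-150, Rational(-100, 139)), 25)) = Add(129, Add(Rational(-20950, 139), 25)) = Add(129, Rational(-17475, 139)) = Rational(456, 139)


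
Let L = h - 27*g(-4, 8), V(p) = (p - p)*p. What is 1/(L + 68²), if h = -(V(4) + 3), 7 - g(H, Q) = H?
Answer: 1/4324 ≈ 0.00023127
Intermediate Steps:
g(H, Q) = 7 - H
V(p) = 0 (V(p) = 0*p = 0)
h = -3 (h = -(0 + 3) = -1*3 = -3)
L = -300 (L = -3 - 27*(7 - 1*(-4)) = -3 - 27*(7 + 4) = -3 - 27*11 = -3 - 297 = -300)
1/(L + 68²) = 1/(-300 + 68²) = 1/(-300 + 4624) = 1/4324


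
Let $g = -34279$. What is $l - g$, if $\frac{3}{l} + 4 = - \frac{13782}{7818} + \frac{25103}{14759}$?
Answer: $\frac{2677684853107}{78116122} \approx 34278.0$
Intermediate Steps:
$l = - \frac{57692931}{78116122}$ ($l = \frac{3}{-4 + \left(- \frac{13782}{7818} + \frac{25103}{14759}\right)} = \frac{3}{-4 + \left(\left(-13782\right) \frac{1}{7818} + 25103 \cdot \frac{1}{14759}\right)} = \frac{3}{-4 + \left(- \frac{2297}{1303} + \frac{25103}{14759}\right)} = \frac{3}{-4 - \frac{1192214}{19230977}} = \frac{3}{- \frac{78116122}{19230977}} = 3 \left(- \frac{19230977}{78116122}\right) = - \frac{57692931}{78116122} \approx -0.73855$)
$l - g = - \frac{57692931}{78116122} - -34279 = - \frac{57692931}{78116122} + 34279 = \frac{2677684853107}{78116122}$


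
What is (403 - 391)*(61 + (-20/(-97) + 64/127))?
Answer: 9122484/12319 ≈ 740.52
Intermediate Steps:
(403 - 391)*(61 + (-20/(-97) + 64/127)) = 12*(61 + (-20*(-1/97) + 64*(1/127))) = 12*(61 + (20/97 + 64/127)) = 12*(61 + 8748/12319) = 12*(760207/12319) = 9122484/12319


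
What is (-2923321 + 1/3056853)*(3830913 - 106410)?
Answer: -11094254765342666812/1018951 ≈ -1.0888e+13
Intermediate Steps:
(-2923321 + 1/3056853)*(3830913 - 106410) = (-2923321 + 1/3056853)*3724503 = -8936162568812/3056853*3724503 = -11094254765342666812/1018951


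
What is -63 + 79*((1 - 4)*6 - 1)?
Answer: -1564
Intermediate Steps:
-63 + 79*((1 - 4)*6 - 1) = -63 + 79*(-3*6 - 1) = -63 + 79*(-18 - 1) = -63 + 79*(-19) = -63 - 1501 = -1564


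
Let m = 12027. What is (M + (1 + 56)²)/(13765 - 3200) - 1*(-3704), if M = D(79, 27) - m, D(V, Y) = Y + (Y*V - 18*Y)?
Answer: 39125656/10565 ≈ 3703.3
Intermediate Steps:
D(V, Y) = -17*Y + V*Y (D(V, Y) = Y + (V*Y - 18*Y) = Y + (-18*Y + V*Y) = -17*Y + V*Y)
M = -10353 (M = 27*(-17 + 79) - 1*12027 = 27*62 - 12027 = 1674 - 12027 = -10353)
(M + (1 + 56)²)/(13765 - 3200) - 1*(-3704) = (-10353 + (1 + 56)²)/(13765 - 3200) - 1*(-3704) = (-10353 + 57²)/10565 + 3704 = (-10353 + 3249)*(1/10565) + 3704 = -7104*1/10565 + 3704 = -7104/10565 + 3704 = 39125656/10565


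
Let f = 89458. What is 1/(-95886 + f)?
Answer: -1/6428 ≈ -0.00015557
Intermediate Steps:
1/(-95886 + f) = 1/(-95886 + 89458) = 1/(-6428) = -1/6428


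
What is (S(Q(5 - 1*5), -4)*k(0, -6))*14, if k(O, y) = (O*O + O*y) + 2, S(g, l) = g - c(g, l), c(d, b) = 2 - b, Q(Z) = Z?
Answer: -168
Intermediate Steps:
S(g, l) = -2 + g + l (S(g, l) = g - (2 - l) = g + (-2 + l) = -2 + g + l)
k(O, y) = 2 + O² + O*y (k(O, y) = (O² + O*y) + 2 = 2 + O² + O*y)
(S(Q(5 - 1*5), -4)*k(0, -6))*14 = ((-2 + (5 - 1*5) - 4)*(2 + 0² + 0*(-6)))*14 = ((-2 + (5 - 5) - 4)*(2 + 0 + 0))*14 = ((-2 + 0 - 4)*2)*14 = -6*2*14 = -12*14 = -168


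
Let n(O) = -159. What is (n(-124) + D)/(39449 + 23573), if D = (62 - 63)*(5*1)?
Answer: -82/31511 ≈ -0.0026023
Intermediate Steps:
D = -5 (D = -1*5 = -5)
(n(-124) + D)/(39449 + 23573) = (-159 - 5)/(39449 + 23573) = -164/63022 = -164*1/63022 = -82/31511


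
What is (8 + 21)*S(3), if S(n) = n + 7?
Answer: 290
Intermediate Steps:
S(n) = 7 + n
(8 + 21)*S(3) = (8 + 21)*(7 + 3) = 29*10 = 290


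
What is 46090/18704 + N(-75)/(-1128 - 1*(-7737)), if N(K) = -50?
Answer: 151836805/61807368 ≈ 2.4566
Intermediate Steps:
46090/18704 + N(-75)/(-1128 - 1*(-7737)) = 46090/18704 - 50/(-1128 - 1*(-7737)) = 46090*(1/18704) - 50/(-1128 + 7737) = 23045/9352 - 50/6609 = 151836805/61807368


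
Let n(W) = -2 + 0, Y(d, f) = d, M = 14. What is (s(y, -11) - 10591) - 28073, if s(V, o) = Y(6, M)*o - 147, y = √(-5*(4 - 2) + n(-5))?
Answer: -38877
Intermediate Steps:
n(W) = -2
y = 2*I*√3 (y = √(-5*(4 - 2) - 2) = √(-5*2 - 2) = √(-10 - 2) = √(-12) = 2*I*√3 ≈ 3.4641*I)
s(V, o) = -147 + 6*o (s(V, o) = 6*o - 147 = -147 + 6*o)
(s(y, -11) - 10591) - 28073 = ((-147 + 6*(-11)) - 10591) - 28073 = ((-147 - 66) - 10591) - 28073 = (-213 - 10591) - 28073 = -10804 - 28073 = -38877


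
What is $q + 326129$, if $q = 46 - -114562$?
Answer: $440737$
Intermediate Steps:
$q = 114608$ ($q = 46 + 114562 = 114608$)
$q + 326129 = 114608 + 326129 = 440737$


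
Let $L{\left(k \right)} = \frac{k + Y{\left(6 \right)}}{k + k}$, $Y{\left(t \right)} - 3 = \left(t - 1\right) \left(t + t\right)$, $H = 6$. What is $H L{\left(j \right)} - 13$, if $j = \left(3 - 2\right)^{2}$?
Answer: $179$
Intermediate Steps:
$j = 1$ ($j = 1^{2} = 1$)
$Y{\left(t \right)} = 3 + 2 t \left(-1 + t\right)$ ($Y{\left(t \right)} = 3 + \left(t - 1\right) \left(t + t\right) = 3 + \left(-1 + t\right) 2 t = 3 + 2 t \left(-1 + t\right)$)
$L{\left(k \right)} = \frac{63 + k}{2 k}$ ($L{\left(k \right)} = \frac{k + \left(3 - 12 + 2 \cdot 6^{2}\right)}{k + k} = \frac{k + \left(3 - 12 + 2 \cdot 36\right)}{2 k} = \left(k + \left(3 - 12 + 72\right)\right) \frac{1}{2 k} = \left(k + 63\right) \frac{1}{2 k} = \left(63 + k\right) \frac{1}{2 k} = \frac{63 + k}{2 k}$)
$H L{\left(j \right)} - 13 = 6 \frac{63 + 1}{2 \cdot 1} - 13 = 6 \cdot \frac{1}{2} \cdot 1 \cdot 64 - 13 = 6 \cdot 32 - 13 = 192 - 13 = 179$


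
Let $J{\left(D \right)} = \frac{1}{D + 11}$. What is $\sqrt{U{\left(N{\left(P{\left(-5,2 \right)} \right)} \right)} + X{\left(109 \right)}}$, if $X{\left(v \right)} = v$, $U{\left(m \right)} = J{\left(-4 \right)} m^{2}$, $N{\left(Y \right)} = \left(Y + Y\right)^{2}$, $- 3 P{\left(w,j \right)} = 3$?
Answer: $\frac{\sqrt{5453}}{7} \approx 10.549$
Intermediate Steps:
$J{\left(D \right)} = \frac{1}{11 + D}$
$P{\left(w,j \right)} = -1$ ($P{\left(w,j \right)} = \left(- \frac{1}{3}\right) 3 = -1$)
$N{\left(Y \right)} = 4 Y^{2}$ ($N{\left(Y \right)} = \left(2 Y\right)^{2} = 4 Y^{2}$)
$U{\left(m \right)} = \frac{m^{2}}{7}$ ($U{\left(m \right)} = \frac{m^{2}}{11 - 4} = \frac{m^{2}}{7}$)
$\sqrt{U{\left(N{\left(P{\left(-5,2 \right)} \right)} \right)} + X{\left(109 \right)}} = \sqrt{\frac{\left(4 \left(-1\right)^{2}\right)^{2}}{7} + 109} = \sqrt{\frac{\left(4 \cdot 1\right)^{2}}{7} + 109} = \sqrt{\frac{4^{2}}{7} + 109} = \sqrt{\frac{1}{7} \cdot 16 + 109} = \sqrt{\frac{16}{7} + 109} = \sqrt{\frac{779}{7}} = \frac{\sqrt{5453}}{7}$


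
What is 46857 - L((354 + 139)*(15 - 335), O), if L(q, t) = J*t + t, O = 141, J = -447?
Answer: 109743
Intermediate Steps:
L(q, t) = -446*t (L(q, t) = -447*t + t = -446*t)
46857 - L((354 + 139)*(15 - 335), O) = 46857 - (-446)*141 = 46857 - 1*(-62886) = 46857 + 62886 = 109743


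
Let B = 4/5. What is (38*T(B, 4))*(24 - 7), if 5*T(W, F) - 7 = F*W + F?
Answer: 45866/25 ≈ 1834.6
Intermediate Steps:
B = 4/5 (B = 4*(1/5) = 4/5 ≈ 0.80000)
T(W, F) = 7/5 + F/5 + F*W/5 (T(W, F) = 7/5 + (F*W + F)/5 = 7/5 + (F + F*W)/5 = 7/5 + (F/5 + F*W/5) = 7/5 + F/5 + F*W/5)
(38*T(B, 4))*(24 - 7) = (38*(7/5 + (1/5)*4 + (1/5)*4*(4/5)))*(24 - 7) = (38*(7/5 + 4/5 + 16/25))*17 = (38*(71/25))*17 = (2698/25)*17 = 45866/25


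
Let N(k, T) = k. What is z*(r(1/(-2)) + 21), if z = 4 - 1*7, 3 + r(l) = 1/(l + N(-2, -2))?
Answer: -264/5 ≈ -52.800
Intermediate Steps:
r(l) = -3 + 1/(-2 + l) (r(l) = -3 + 1/(l - 2) = -3 + 1/(-2 + l))
z = -3 (z = 4 - 7 = -3)
z*(r(1/(-2)) + 21) = -3*((7 - 3/(-2))/(-2 + 1/(-2)) + 21) = -3*((7 - 3*(-½))/(-2 - ½) + 21) = -3*((7 + 3/2)/(-5/2) + 21) = -3*(-⅖*17/2 + 21) = -3*(-17/5 + 21) = -3*88/5 = -264/5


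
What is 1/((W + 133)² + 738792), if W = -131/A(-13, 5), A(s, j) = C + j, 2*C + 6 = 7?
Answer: 121/90836233 ≈ 1.3321e-6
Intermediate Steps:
C = ½ (C = -3 + (½)*7 = -3 + 7/2 = ½ ≈ 0.50000)
A(s, j) = ½ + j
W = -262/11 (W = -131/(½ + 5) = -131/11/2 = -131*2/11 = -262/11 ≈ -23.818)
1/((W + 133)² + 738792) = 1/((-262/11 + 133)² + 738792) = 1/((1201/11)² + 738792) = 1/(1442401/121 + 738792) = 1/(90836233/121) = 121/90836233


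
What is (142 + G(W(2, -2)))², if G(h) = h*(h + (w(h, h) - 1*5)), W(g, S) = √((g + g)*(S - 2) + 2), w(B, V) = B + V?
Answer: 9650 - 1000*I*√14 ≈ 9650.0 - 3741.7*I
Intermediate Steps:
W(g, S) = √(2 + 2*g*(-2 + S)) (W(g, S) = √((2*g)*(-2 + S) + 2) = √(2*g*(-2 + S) + 2) = √(2 + 2*g*(-2 + S)))
G(h) = h*(-5 + 3*h) (G(h) = h*(h + ((h + h) - 1*5)) = h*(h + (2*h - 5)) = h*(h + (-5 + 2*h)) = h*(-5 + 3*h))
(142 + G(W(2, -2)))² = (142 + √(2 - 4*2 + 2*(-2)*2)*(-5 + 3*√(2 - 4*2 + 2*(-2)*2)))² = (142 + √(2 - 8 - 8)*(-5 + 3*√(2 - 8 - 8)))² = (142 + √(-14)*(-5 + 3*√(-14)))² = (142 + (I*√14)*(-5 + 3*(I*√14)))² = (142 + (I*√14)*(-5 + 3*I*√14))² = (142 + I*√14*(-5 + 3*I*√14))²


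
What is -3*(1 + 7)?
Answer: -24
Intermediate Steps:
-3*(1 + 7) = -3*8 = -24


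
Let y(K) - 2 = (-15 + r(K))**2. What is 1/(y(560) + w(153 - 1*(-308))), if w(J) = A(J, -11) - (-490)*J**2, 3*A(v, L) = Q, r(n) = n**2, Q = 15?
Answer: 1/98439687522 ≈ 1.0158e-11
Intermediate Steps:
A(v, L) = 5 (A(v, L) = (1/3)*15 = 5)
y(K) = 2 + (-15 + K**2)**2
w(J) = 5 + 490*J**2 (w(J) = 5 - (-490)*J**2 = 5 + 490*J**2)
1/(y(560) + w(153 - 1*(-308))) = 1/((2 + (-15 + 560**2)**2) + (5 + 490*(153 - 1*(-308))**2)) = 1/((2 + (-15 + 313600)**2) + (5 + 490*(153 + 308)**2)) = 1/((2 + 313585**2) + (5 + 490*461**2)) = 1/((2 + 98335552225) + (5 + 490*212521)) = 1/(98335552227 + (5 + 104135290)) = 1/(98335552227 + 104135295) = 1/98439687522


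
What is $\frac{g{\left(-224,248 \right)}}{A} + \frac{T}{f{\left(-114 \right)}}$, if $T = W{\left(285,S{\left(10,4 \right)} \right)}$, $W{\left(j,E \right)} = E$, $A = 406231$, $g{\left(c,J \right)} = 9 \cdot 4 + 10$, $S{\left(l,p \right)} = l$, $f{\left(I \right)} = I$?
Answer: $- \frac{2028533}{23155167} \approx -0.087606$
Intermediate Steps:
$g{\left(c,J \right)} = 46$ ($g{\left(c,J \right)} = 36 + 10 = 46$)
$T = 10$
$\frac{g{\left(-224,248 \right)}}{A} + \frac{T}{f{\left(-114 \right)}} = \frac{46}{406231} + \frac{10}{-114} = 46 \cdot \frac{1}{406231} + 10 \left(- \frac{1}{114}\right) = \frac{46}{406231} - \frac{5}{57} = - \frac{2028533}{23155167}$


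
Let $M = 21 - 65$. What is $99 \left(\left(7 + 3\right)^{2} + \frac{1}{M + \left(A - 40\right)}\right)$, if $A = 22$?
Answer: $\frac{613701}{62} \approx 9898.4$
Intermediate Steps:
$M = -44$
$99 \left(\left(7 + 3\right)^{2} + \frac{1}{M + \left(A - 40\right)}\right) = 99 \left(\left(7 + 3\right)^{2} + \frac{1}{-44 + \left(22 - 40\right)}\right) = 99 \left(10^{2} + \frac{1}{-44 - 18}\right) = 99 \left(100 + \frac{1}{-62}\right) = 99 \left(100 - \frac{1}{62}\right) = 99 \cdot \frac{6199}{62} = \frac{613701}{62}$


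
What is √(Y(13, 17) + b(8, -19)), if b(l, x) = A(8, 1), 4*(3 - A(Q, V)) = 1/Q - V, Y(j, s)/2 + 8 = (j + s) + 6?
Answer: √3790/8 ≈ 7.6954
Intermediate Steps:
Y(j, s) = -4 + 2*j + 2*s (Y(j, s) = -16 + 2*((j + s) + 6) = -16 + 2*(6 + j + s) = -16 + (12 + 2*j + 2*s) = -4 + 2*j + 2*s)
A(Q, V) = 3 - 1/(4*Q) + V/4 (A(Q, V) = 3 - (1/Q - V)/4 = 3 + (-1/(4*Q) + V/4) = 3 - 1/(4*Q) + V/4)
b(l, x) = 103/32 (b(l, x) = (¼)*(-1 + 8*(12 + 1))/8 = (¼)*(⅛)*(-1 + 8*13) = (¼)*(⅛)*(-1 + 104) = (¼)*(⅛)*103 = 103/32)
√(Y(13, 17) + b(8, -19)) = √((-4 + 2*13 + 2*17) + 103/32) = √((-4 + 26 + 34) + 103/32) = √(56 + 103/32) = √(1895/32) = √3790/8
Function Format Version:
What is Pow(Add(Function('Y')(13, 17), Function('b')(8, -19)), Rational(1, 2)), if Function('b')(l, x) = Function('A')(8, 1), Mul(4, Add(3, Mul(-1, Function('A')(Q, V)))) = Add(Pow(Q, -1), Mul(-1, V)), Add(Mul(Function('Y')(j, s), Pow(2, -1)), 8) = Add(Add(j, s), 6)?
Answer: Mul(Rational(1, 8), Pow(3790, Rational(1, 2))) ≈ 7.6954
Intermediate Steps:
Function('Y')(j, s) = Add(-4, Mul(2, j), Mul(2, s)) (Function('Y')(j, s) = Add(-16, Mul(2, Add(Add(j, s), 6))) = Add(-16, Mul(2, Add(6, j, s))) = Add(-16, Add(12, Mul(2, j), Mul(2, s))) = Add(-4, Mul(2, j), Mul(2, s)))
Function('A')(Q, V) = Add(3, Mul(Rational(-1, 4), Pow(Q, -1)), Mul(Rational(1, 4), V)) (Function('A')(Q, V) = Add(3, Mul(Rational(-1, 4), Add(Pow(Q, -1), Mul(-1, V)))) = Add(3, Add(Mul(Rational(-1, 4), Pow(Q, -1)), Mul(Rational(1, 4), V))) = Add(3, Mul(Rational(-1, 4), Pow(Q, -1)), Mul(Rational(1, 4), V)))
Function('b')(l, x) = Rational(103, 32) (Function('b')(l, x) = Mul(Rational(1, 4), Pow(8, -1), Add(-1, Mul(8, Add(12, 1)))) = Mul(Rational(1, 4), Rational(1, 8), Add(-1, Mul(8, 13))) = Mul(Rational(1, 4), Rational(1, 8), Add(-1, 104)) = Mul(Rational(1, 4), Rational(1, 8), 103) = Rational(103, 32))
Pow(Add(Function('Y')(13, 17), Function('b')(8, -19)), Rational(1, 2)) = Pow(Add(Add(-4, Mul(2, 13), Mul(2, 17)), Rational(103, 32)), Rational(1, 2)) = Pow(Add(Add(-4, 26, 34), Rational(103, 32)), Rational(1, 2)) = Pow(Add(56, Rational(103, 32)), Rational(1, 2)) = Pow(Rational(1895, 32), Rational(1, 2)) = Mul(Rational(1, 8), Pow(3790, Rational(1, 2)))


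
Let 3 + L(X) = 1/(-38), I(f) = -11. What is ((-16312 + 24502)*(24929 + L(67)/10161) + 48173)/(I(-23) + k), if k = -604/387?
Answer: -1695312329691996/104273311 ≈ -1.6258e+7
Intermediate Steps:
L(X) = -115/38 (L(X) = -3 + 1/(-38) = -3 - 1/38 = -115/38)
k = -604/387 ≈ -1.5607
((-16312 + 24502)*(24929 + L(67)/10161) + 48173)/(I(-23) + k) = ((-16312 + 24502)*(24929 - 115/38/10161) + 48173)/(-11 - 604/387) = (8190*(24929 - 115/38*1/10161) + 48173)/(-4861/387) = (8190*(24929 - 115/386118) + 48173)*(-387/4861) = (8190*(9625535507/386118) + 48173)*(-387/4861) = (4379618655685/21451 + 48173)*(-387/4861) = (4380652014708/21451)*(-387/4861) = -1695312329691996/104273311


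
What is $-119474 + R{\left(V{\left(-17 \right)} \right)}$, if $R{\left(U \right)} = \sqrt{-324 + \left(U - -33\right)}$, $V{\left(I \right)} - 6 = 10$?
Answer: $-119474 + 5 i \sqrt{11} \approx -1.1947 \cdot 10^{5} + 16.583 i$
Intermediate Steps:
$V{\left(I \right)} = 16$ ($V{\left(I \right)} = 6 + 10 = 16$)
$R{\left(U \right)} = \sqrt{-291 + U}$ ($R{\left(U \right)} = \sqrt{-324 + \left(U + 33\right)} = \sqrt{-324 + \left(33 + U\right)} = \sqrt{-291 + U}$)
$-119474 + R{\left(V{\left(-17 \right)} \right)} = -119474 + \sqrt{-291 + 16} = -119474 + \sqrt{-275} = -119474 + 5 i \sqrt{11}$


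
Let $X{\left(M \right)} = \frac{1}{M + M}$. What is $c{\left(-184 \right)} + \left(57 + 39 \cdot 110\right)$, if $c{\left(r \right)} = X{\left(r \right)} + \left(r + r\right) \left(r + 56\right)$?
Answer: $\frac{18933967}{368} \approx 51451.0$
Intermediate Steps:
$X{\left(M \right)} = \frac{1}{2 M}$
$c{\left(r \right)} = \frac{1}{2 r} + 2 r \left(56 + r\right)$ ($c{\left(r \right)} = \frac{1}{2 r} + \left(r + r\right) \left(r + 56\right) = \frac{1}{2 r} + 2 r \left(56 + r\right)$)
$c{\left(-184 \right)} + \left(57 + 39 \cdot 110\right) = \frac{1 + 4 \left(-184\right)^{2} \left(56 - 184\right)}{2 \left(-184\right)} + \left(57 + 39 \cdot 110\right) = \frac{1}{2} \left(- \frac{1}{184}\right) \left(1 + 4 \cdot 33856 \left(-128\right)\right) + \left(57 + 4290\right) = \frac{1}{2} \left(- \frac{1}{184}\right) \left(1 - 17334272\right) + 4347 = \frac{1}{2} \left(- \frac{1}{184}\right) \left(-17334271\right) + 4347 = \frac{17334271}{368} + 4347 = \frac{18933967}{368}$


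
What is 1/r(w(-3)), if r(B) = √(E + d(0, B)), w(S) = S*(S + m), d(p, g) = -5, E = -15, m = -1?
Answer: -I*√5/10 ≈ -0.22361*I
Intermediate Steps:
w(S) = S*(-1 + S) (w(S) = S*(S - 1) = S*(-1 + S))
r(B) = 2*I*√5 (r(B) = √(-15 - 5) = √(-20) = 2*I*√5)
1/r(w(-3)) = 1/(2*I*√5) = -I*√5/10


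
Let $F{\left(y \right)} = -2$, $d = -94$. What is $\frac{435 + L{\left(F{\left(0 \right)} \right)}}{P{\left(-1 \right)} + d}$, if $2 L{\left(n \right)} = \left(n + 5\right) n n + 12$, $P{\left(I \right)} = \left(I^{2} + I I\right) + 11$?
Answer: $- \frac{149}{27} \approx -5.5185$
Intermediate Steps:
$P{\left(I \right)} = 11 + 2 I^{2}$ ($P{\left(I \right)} = \left(I^{2} + I^{2}\right) + 11 = 2 I^{2} + 11 = 11 + 2 I^{2}$)
$L{\left(n \right)} = 6 + \frac{n^{2} \left(5 + n\right)}{2}$ ($L{\left(n \right)} = \frac{\left(n + 5\right) n n + 12}{2} = \frac{\left(5 + n\right) n n + 12}{2} = \frac{n \left(5 + n\right) n + 12}{2} = \frac{n^{2} \left(5 + n\right) + 12}{2} = \frac{12 + n^{2} \left(5 + n\right)}{2} = 6 + \frac{n^{2} \left(5 + n\right)}{2}$)
$\frac{435 + L{\left(F{\left(0 \right)} \right)}}{P{\left(-1 \right)} + d} = \frac{435 + \left(6 + \frac{\left(-2\right)^{3}}{2} + \frac{5 \left(-2\right)^{2}}{2}\right)}{\left(11 + 2 \left(-1\right)^{2}\right) - 94} = \frac{435 + \left(6 + \frac{1}{2} \left(-8\right) + \frac{5}{2} \cdot 4\right)}{\left(11 + 2 \cdot 1\right) - 94} = \frac{435 + \left(6 - 4 + 10\right)}{\left(11 + 2\right) - 94} = \frac{435 + 12}{13 - 94} = \frac{447}{-81} = 447 \left(- \frac{1}{81}\right) = - \frac{149}{27}$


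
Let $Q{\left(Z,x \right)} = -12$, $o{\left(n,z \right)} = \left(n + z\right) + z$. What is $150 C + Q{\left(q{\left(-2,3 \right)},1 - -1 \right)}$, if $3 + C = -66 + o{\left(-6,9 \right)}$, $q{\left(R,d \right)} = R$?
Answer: $-8562$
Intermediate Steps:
$o{\left(n,z \right)} = n + 2 z$
$C = -57$ ($C = -3 + \left(-66 + \left(-6 + 2 \cdot 9\right)\right) = -3 + \left(-66 + \left(-6 + 18\right)\right) = -3 + \left(-66 + 12\right) = -3 - 54 = -57$)
$150 C + Q{\left(q{\left(-2,3 \right)},1 - -1 \right)} = 150 \left(-57\right) - 12 = -8550 - 12 = -8562$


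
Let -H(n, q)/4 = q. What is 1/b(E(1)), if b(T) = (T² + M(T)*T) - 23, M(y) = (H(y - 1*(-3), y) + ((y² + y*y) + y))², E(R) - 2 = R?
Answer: 1/229 ≈ 0.0043668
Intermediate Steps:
E(R) = 2 + R
H(n, q) = -4*q
M(y) = (-3*y + 2*y²)² (M(y) = (-4*y + ((y² + y*y) + y))² = (-4*y + ((y² + y²) + y))² = (-4*y + (2*y² + y))² = (-4*y + (y + 2*y²))² = (-3*y + 2*y²)²)
b(T) = -23 + T² + T³*(-3 + 2*T)² (b(T) = (T² + (T²*(-3 + 2*T)²)*T) - 23 = (T² + T³*(-3 + 2*T)²) - 23 = -23 + T² + T³*(-3 + 2*T)²)
1/b(E(1)) = 1/(-23 + (2 + 1)² + (2 + 1)³*(-3 + 2*(2 + 1))²) = 1/(-23 + 3² + 3³*(-3 + 2*3)²) = 1/(-23 + 9 + 27*(-3 + 6)²) = 1/(-23 + 9 + 27*3²) = 1/(-23 + 9 + 27*9) = 1/(-23 + 9 + 243) = 1/229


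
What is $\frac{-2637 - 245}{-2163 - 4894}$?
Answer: $\frac{2882}{7057} \approx 0.40839$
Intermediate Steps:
$\frac{-2637 - 245}{-2163 - 4894} = - \frac{2882}{-7057} = \left(-2882\right) \left(- \frac{1}{7057}\right) = \frac{2882}{7057}$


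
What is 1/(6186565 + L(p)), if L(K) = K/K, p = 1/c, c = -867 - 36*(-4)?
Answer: 1/6186566 ≈ 1.6164e-7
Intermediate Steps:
c = -723 (c = -867 - 1*(-144) = -867 + 144 = -723)
p = -1/723 (p = 1/(-723) = -1/723 ≈ -0.0013831)
L(K) = 1
1/(6186565 + L(p)) = 1/(6186565 + 1) = 1/6186566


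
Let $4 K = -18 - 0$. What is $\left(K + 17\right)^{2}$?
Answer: $\frac{625}{4} \approx 156.25$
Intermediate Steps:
$K = - \frac{9}{2}$ ($K = \frac{-18 - 0}{4} = \frac{-18 + 0}{4} = \frac{1}{4} \left(-18\right) = - \frac{9}{2} \approx -4.5$)
$\left(K + 17\right)^{2} = \left(- \frac{9}{2} + 17\right)^{2} = \left(\frac{25}{2}\right)^{2} = \frac{625}{4}$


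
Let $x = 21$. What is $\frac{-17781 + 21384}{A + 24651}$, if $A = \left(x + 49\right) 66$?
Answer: $\frac{1201}{9757} \approx 0.12309$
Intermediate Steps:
$A = 4620$ ($A = \left(21 + 49\right) 66 = 70 \cdot 66 = 4620$)
$\frac{-17781 + 21384}{A + 24651} = \frac{-17781 + 21384}{4620 + 24651} = \frac{3603}{29271} = 3603 \cdot \frac{1}{29271} = \frac{1201}{9757}$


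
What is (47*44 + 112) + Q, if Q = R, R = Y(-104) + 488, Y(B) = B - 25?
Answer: 2539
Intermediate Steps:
Y(B) = -25 + B
R = 359 (R = (-25 - 104) + 488 = -129 + 488 = 359)
Q = 359
(47*44 + 112) + Q = (47*44 + 112) + 359 = (2068 + 112) + 359 = 2180 + 359 = 2539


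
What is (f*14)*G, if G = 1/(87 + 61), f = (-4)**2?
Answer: 56/37 ≈ 1.5135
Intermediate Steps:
f = 16
G = 1/148 ≈ 0.0067568
(f*14)*G = (16*14)*(1/148) = 224*(1/148) = 56/37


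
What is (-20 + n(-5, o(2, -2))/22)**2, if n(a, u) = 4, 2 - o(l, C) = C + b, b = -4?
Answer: 47524/121 ≈ 392.76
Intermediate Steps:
o(l, C) = 6 - C (o(l, C) = 2 - (C - 4) = 2 - (-4 + C) = 2 + (4 - C) = 6 - C)
(-20 + n(-5, o(2, -2))/22)**2 = (-20 + 4/22)**2 = (-20 + 4*(1/22))**2 = (-20 + 2/11)**2 = (-218/11)**2 = 47524/121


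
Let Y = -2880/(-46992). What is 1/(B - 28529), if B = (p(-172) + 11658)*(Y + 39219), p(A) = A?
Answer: 979/440982335155 ≈ 2.2200e-9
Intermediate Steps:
Y = 60/979 (Y = -2880*(-1/46992) = 60/979 ≈ 0.061287)
B = 441010265046/979 (B = (-172 + 11658)*(60/979 + 39219) = 11486*(38395461/979) = 441010265046/979 ≈ 4.5047e+8)
1/(B - 28529) = 1/(441010265046/979 - 28529) = 1/(440982335155/979) = 979/440982335155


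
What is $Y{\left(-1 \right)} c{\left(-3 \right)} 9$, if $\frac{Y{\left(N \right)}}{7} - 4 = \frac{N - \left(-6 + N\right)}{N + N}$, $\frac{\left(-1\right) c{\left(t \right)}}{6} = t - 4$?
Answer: $2646$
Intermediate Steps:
$c{\left(t \right)} = 24 - 6 t$ ($c{\left(t \right)} = - 6 \left(t - 4\right) = - 6 \left(-4 + t\right) = 24 - 6 t$)
$Y{\left(N \right)} = 28 + \frac{21}{N}$ ($Y{\left(N \right)} = 28 + 7 \frac{N - \left(-6 + N\right)}{N + N} = 28 + 7 \frac{6}{2 N} = 28 + 7 \cdot 6 \frac{1}{2 N} = 28 + 7 \frac{3}{N} = 28 + \frac{21}{N}$)
$Y{\left(-1 \right)} c{\left(-3 \right)} 9 = \left(28 + \frac{21}{-1}\right) \left(24 - -18\right) 9 = \left(28 + 21 \left(-1\right)\right) \left(24 + 18\right) 9 = \left(28 - 21\right) 42 \cdot 9 = 7 \cdot 42 \cdot 9 = 294 \cdot 9 = 2646$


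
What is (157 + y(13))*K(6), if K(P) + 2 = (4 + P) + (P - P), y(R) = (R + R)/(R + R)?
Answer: 1264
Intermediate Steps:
y(R) = 1 (y(R) = (2*R)/((2*R)) = (2*R)*(1/(2*R)) = 1)
K(P) = 2 + P (K(P) = -2 + ((4 + P) + (P - P)) = -2 + ((4 + P) + 0) = -2 + (4 + P) = 2 + P)
(157 + y(13))*K(6) = (157 + 1)*(2 + 6) = 158*8 = 1264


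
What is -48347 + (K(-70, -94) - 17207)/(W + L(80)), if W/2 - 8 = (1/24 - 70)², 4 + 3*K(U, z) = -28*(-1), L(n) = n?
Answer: -137633826395/2846689 ≈ -48349.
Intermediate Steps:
K(U, z) = 8 (K(U, z) = -4/3 + (-28*(-1))/3 = -4/3 + (⅓)*28 = -4/3 + 28/3 = 8)
W = 2823649/288 (W = 16 + 2*(1/24 - 70)² = 16 + 2*(-1679/24)² = 16 + 2*(2819041/576) = 16 + 2819041/288 = 2823649/288 ≈ 9804.3)
-48347 + (K(-70, -94) - 17207)/(W + L(80)) = -48347 + (8 - 17207)/(2823649/288 + 80) = -48347 - 17199/2846689/288 = -48347 - 17199*288/2846689 = -48347 - 4953312/2846689 = -137633826395/2846689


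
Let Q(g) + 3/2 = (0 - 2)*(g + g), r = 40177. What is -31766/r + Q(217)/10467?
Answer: -734857247/841065318 ≈ -0.87372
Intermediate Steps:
Q(g) = -3/2 - 4*g (Q(g) = -3/2 + (0 - 2)*(g + g) = -3/2 - 4*g)
-31766/r + Q(217)/10467 = -31766/40177 + (-3/2 - 4*217)/10467 = -31766*1/40177 + (-3/2 - 868)*(1/10467) = -31766/40177 - 1739/2*1/10467 = -31766/40177 - 1739/20934 = -734857247/841065318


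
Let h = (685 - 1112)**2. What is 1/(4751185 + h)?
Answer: 1/4933514 ≈ 2.0270e-7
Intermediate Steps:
h = 182329 (h = (-427)**2 = 182329)
1/(4751185 + h) = 1/(4751185 + 182329) = 1/4933514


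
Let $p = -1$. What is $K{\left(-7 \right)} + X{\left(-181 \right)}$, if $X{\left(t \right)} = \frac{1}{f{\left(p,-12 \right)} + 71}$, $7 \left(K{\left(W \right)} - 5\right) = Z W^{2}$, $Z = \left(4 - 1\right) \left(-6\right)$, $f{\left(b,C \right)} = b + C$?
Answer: $- \frac{7017}{58} \approx -120.98$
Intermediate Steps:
$f{\left(b,C \right)} = C + b$
$Z = -18$ ($Z = 3 \left(-6\right) = -18$)
$K{\left(W \right)} = 5 - \frac{18 W^{2}}{7}$ ($K{\left(W \right)} = 5 + \frac{\left(-18\right) W^{2}}{7} = 5 - \frac{18 W^{2}}{7}$)
$X{\left(t \right)} = \frac{1}{58}$ ($X{\left(t \right)} = \frac{1}{\left(-12 - 1\right) + 71} = \frac{1}{-13 + 71} = \frac{1}{58}$)
$K{\left(-7 \right)} + X{\left(-181 \right)} = \left(5 - \frac{18 \left(-7\right)^{2}}{7}\right) + \frac{1}{58} = \left(5 - 126\right) + \frac{1}{58} = -121 + \frac{1}{58} = - \frac{7017}{58}$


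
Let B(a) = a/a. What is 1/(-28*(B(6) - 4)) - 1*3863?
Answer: -324491/84 ≈ -3863.0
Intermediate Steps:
B(a) = 1
1/(-28*(B(6) - 4)) - 1*3863 = 1/(-28*(1 - 4)) - 1*3863 = 1/(-28*(-3)) - 3863 = 1/84 - 3863 = -324491/84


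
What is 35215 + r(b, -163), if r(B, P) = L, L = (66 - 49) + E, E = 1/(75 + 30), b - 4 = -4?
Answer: 3699361/105 ≈ 35232.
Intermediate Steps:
b = 0 (b = 4 - 4 = 0)
E = 1/105 ≈ 0.0095238
L = 1786/105 (L = (66 - 49) + 1/105 = 17 + 1/105 = 1786/105 ≈ 17.010)
r(B, P) = 1786/105
35215 + r(b, -163) = 35215 + 1786/105 = 3699361/105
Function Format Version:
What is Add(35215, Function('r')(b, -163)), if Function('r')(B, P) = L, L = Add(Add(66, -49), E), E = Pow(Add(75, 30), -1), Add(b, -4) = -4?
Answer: Rational(3699361, 105) ≈ 35232.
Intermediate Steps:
b = 0 (b = Add(4, -4) = 0)
E = Rational(1, 105) (E = Pow(105, -1) = Rational(1, 105) ≈ 0.0095238)
L = Rational(1786, 105) (L = Add(Add(66, -49), Rational(1, 105)) = Add(17, Rational(1, 105)) = Rational(1786, 105) ≈ 17.010)
Function('r')(B, P) = Rational(1786, 105)
Add(35215, Function('r')(b, -163)) = Add(35215, Rational(1786, 105)) = Rational(3699361, 105)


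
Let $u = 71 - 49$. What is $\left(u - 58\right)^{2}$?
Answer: $1296$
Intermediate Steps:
$u = 22$ ($u = 71 - 49 = 22$)
$\left(u - 58\right)^{2} = \left(22 - 58\right)^{2} = \left(-36\right)^{2} = 1296$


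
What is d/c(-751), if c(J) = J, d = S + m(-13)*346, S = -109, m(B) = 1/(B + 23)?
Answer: 372/3755 ≈ 0.099068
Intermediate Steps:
m(B) = 1/(23 + B)
d = -372/5 (d = -109 + 346/(23 - 13) = -109 + 346/10 = -109 + (⅒)*346 = -109 + 173/5 = -372/5 ≈ -74.400)
d/c(-751) = -372/5/(-751) = -372/5*(-1/751) = 372/3755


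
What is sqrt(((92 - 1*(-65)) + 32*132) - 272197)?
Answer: 2*I*sqrt(66954) ≈ 517.51*I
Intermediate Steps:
sqrt(((92 - 1*(-65)) + 32*132) - 272197) = sqrt(((92 + 65) + 4224) - 272197) = sqrt((157 + 4224) - 272197) = sqrt(4381 - 272197) = sqrt(-267816) = 2*I*sqrt(66954)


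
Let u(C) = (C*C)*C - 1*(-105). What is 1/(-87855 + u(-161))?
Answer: -1/4261031 ≈ -2.3468e-7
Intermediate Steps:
u(C) = 105 + C³ (u(C) = C²*C + 105 = C³ + 105 = 105 + C³)
1/(-87855 + u(-161)) = 1/(-87855 + (105 + (-161)³)) = 1/(-87855 + (105 - 4173281)) = 1/(-87855 - 4173176) = 1/(-4261031) = -1/4261031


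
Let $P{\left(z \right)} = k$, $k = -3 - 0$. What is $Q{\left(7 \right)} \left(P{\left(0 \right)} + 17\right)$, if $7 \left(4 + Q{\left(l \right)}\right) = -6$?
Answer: $-68$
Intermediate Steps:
$Q{\left(l \right)} = - \frac{34}{7}$ ($Q{\left(l \right)} = -4 + \frac{1}{7} \left(-6\right) = -4 - \frac{6}{7} = - \frac{34}{7}$)
$k = -3$ ($k = -3 + 0 = -3$)
$P{\left(z \right)} = -3$
$Q{\left(7 \right)} \left(P{\left(0 \right)} + 17\right) = - \frac{34 \left(-3 + 17\right)}{7} = \left(- \frac{34}{7}\right) 14 = -68$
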